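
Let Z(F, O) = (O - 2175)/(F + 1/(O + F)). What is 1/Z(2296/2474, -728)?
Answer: -1030967255/3229712201268 ≈ -0.00031921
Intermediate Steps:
Z(F, O) = (-2175 + O)/(F + 1/(F + O))
1/Z(2296/2474, -728) = 1/(((-728)² - 4993800/2474 - 2175*(-728) + (2296/2474)*(-728))/(1 + (2296/2474)² + (2296/2474)*(-728))) = 1/((529984 - 4993800/2474 + 1583400 + (2296*(1/2474))*(-728))/(1 + (2296*(1/2474))² + (2296*(1/2474))*(-728))) = 1/((529984 - 2175*1148/1237 + 1583400 + (1148/1237)*(-728))/(1 + (1148/1237)² + (1148/1237)*(-728))) = 1/((529984 - 2496900/1237 + 1583400 - 835744/1237)/(1 + 1317904/1530169 - 835744/1237)) = 1/((2610923364/1237)/(-1030967255/1530169)) = 1/(-1530169/1030967255*2610923364/1237) = 1/(-3229712201268/1030967255) = -1030967255/3229712201268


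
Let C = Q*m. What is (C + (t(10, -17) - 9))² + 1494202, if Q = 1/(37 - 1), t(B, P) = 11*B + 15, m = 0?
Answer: 1507658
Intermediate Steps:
t(B, P) = 15 + 11*B
Q = 1/36 ≈ 0.027778
C = 0 (C = (1/36)*0 = 0)
(C + (t(10, -17) - 9))² + 1494202 = (0 + ((15 + 11*10) - 9))² + 1494202 = (0 + ((15 + 110) - 9))² + 1494202 = (0 + (125 - 9))² + 1494202 = (0 + 116)² + 1494202 = 116² + 1494202 = 13456 + 1494202 = 1507658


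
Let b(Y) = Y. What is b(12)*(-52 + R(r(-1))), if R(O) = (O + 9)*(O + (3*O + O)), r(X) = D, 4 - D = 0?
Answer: 2496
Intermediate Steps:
D = 4 (D = 4 - 1*0 = 4 + 0 = 4)
r(X) = 4
R(O) = 5*O*(9 + O) (R(O) = (9 + O)*(O + 4*O) = (9 + O)*(5*O) = 5*O*(9 + O))
b(12)*(-52 + R(r(-1))) = 12*(-52 + 5*4*(9 + 4)) = 12*(-52 + 5*4*13) = 12*(-52 + 260) = 12*208 = 2496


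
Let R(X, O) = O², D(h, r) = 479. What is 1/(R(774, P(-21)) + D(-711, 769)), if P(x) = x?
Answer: 1/920 ≈ 0.0010870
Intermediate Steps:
1/(R(774, P(-21)) + D(-711, 769)) = 1/((-21)² + 479) = 1/(441 + 479) = 1/920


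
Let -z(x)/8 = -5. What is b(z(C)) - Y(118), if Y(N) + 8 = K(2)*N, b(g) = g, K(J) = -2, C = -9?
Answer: 284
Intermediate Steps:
z(x) = 40 (z(x) = -8*(-5) = 40)
Y(N) = -8 - 2*N
b(z(C)) - Y(118) = 40 - (-8 - 2*118) = 40 - (-8 - 236) = 40 - 1*(-244) = 40 + 244 = 284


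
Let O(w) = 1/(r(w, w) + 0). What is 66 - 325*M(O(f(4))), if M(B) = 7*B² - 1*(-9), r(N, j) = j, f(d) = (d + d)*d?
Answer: -2929891/1024 ≈ -2861.2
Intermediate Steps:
f(d) = 2*d² (f(d) = (2*d)*d = 2*d²)
O(w) = 1/w (O(w) = 1/(w + 0) = 1/w)
M(B) = 9 + 7*B² (M(B) = 7*B² + 9 = 9 + 7*B²)
66 - 325*M(O(f(4))) = 66 - 325*(9 + 7*(1/(2*4²))²) = 66 - 325*(9 + 7*(1/(2*16))²) = 66 - 325*(9 + 7*(1/32)²) = 66 - 325*(9 + 7*(1/1024)) = 66 - 325*(9 + 7/1024) = 66 - 325*9223/1024 = 66 - 2997475/1024 = -2929891/1024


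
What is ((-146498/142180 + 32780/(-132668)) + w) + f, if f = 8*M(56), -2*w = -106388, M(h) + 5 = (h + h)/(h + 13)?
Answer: 8649587529362483/162691100070 ≈ 53166.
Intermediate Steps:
M(h) = -5 + 2*h/(13 + h) (M(h) = -5 + (h + h)/(h + 13) = -5 + (2*h)/(13 + h) = -5 + 2*h/(13 + h))
w = 53194 (w = -½*(-106388) = 53194)
f = -1864/69 (f = 8*((-65 - 3*56)/(13 + 56)) = 8*((-65 - 168)/69) = 8*((1/69)*(-233)) = 8*(-233/69) = -1864/69 ≈ -27.014)
((-146498/142180 + 32780/(-132668)) + w) + f = ((-146498/142180 + 32780/(-132668)) + 53194) - 1864/69 = ((-146498*1/142180 + 32780*(-1/132668)) + 53194) - 1864/69 = ((-73249/71090 - 8195/33167) + 53194) - 1864/69 = (-3012032133/2357842030 + 53194) - 1864/69 = 125420036911687/2357842030 - 1864/69 = 8649587529362483/162691100070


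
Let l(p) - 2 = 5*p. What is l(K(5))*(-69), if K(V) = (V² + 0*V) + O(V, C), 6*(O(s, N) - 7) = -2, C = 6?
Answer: -11063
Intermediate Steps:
O(s, N) = 20/3 (O(s, N) = 7 + (⅙)*(-2) = 7 - ⅓ = 20/3)
K(V) = 20/3 + V² (K(V) = (V² + 0*V) + 20/3 = (V² + 0) + 20/3 = V² + 20/3 = 20/3 + V²)
l(p) = 2 + 5*p
l(K(5))*(-69) = (2 + 5*(20/3 + 5²))*(-69) = (2 + 5*(20/3 + 25))*(-69) = (2 + 5*(95/3))*(-69) = (2 + 475/3)*(-69) = (481/3)*(-69) = -11063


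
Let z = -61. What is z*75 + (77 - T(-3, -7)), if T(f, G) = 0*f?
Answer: -4498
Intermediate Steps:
T(f, G) = 0
z*75 + (77 - T(-3, -7)) = -61*75 + (77 - 1*0) = -4575 + (77 + 0) = -4575 + 77 = -4498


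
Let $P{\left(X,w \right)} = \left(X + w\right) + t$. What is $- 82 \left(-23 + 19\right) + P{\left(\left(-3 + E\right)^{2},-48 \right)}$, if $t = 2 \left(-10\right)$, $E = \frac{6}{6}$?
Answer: $264$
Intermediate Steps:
$E = 1$ ($E = 6 \cdot \frac{1}{6} = 1$)
$t = -20$
$P{\left(X,w \right)} = -20 + X + w$ ($P{\left(X,w \right)} = \left(X + w\right) - 20 = -20 + X + w$)
$- 82 \left(-23 + 19\right) + P{\left(\left(-3 + E\right)^{2},-48 \right)} = - 82 \left(-23 + 19\right) - \left(68 - \left(-3 + 1\right)^{2}\right) = \left(-82\right) \left(-4\right) - \left(68 - 4\right) = 328 - 64 = 264$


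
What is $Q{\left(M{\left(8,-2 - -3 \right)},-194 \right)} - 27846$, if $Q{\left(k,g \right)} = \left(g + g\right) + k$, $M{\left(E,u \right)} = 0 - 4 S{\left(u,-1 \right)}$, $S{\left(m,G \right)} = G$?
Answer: $-28230$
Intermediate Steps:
$M{\left(E,u \right)} = 4$ ($M{\left(E,u \right)} = 0 - -4 = 0 + 4 = 4$)
$Q{\left(k,g \right)} = k + 2 g$ ($Q{\left(k,g \right)} = 2 g + k = k + 2 g$)
$Q{\left(M{\left(8,-2 - -3 \right)},-194 \right)} - 27846 = \left(4 + 2 \left(-194\right)\right) - 27846 = \left(4 - 388\right) - 27846 = -384 - 27846 = -28230$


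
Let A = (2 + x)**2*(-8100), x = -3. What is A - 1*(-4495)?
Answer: -3605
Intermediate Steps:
A = -8100 (A = (2 - 3)**2*(-8100) = (-1)**2*(-8100) = 1*(-8100) = -8100)
A - 1*(-4495) = -8100 - 1*(-4495) = -8100 + 4495 = -3605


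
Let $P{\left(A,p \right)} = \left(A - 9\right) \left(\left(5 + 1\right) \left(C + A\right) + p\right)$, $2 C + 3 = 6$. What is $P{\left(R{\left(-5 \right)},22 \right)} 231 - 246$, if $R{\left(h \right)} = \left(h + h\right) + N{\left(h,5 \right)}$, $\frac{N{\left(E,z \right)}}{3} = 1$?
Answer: $40410$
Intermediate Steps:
$C = \frac{3}{2}$ ($C = - \frac{3}{2} + \frac{1}{2} \cdot 6 = - \frac{3}{2} + 3 = \frac{3}{2} \approx 1.5$)
$N{\left(E,z \right)} = 3$ ($N{\left(E,z \right)} = 3 \cdot 1 = 3$)
$R{\left(h \right)} = 3 + 2 h$ ($R{\left(h \right)} = \left(h + h\right) + 3 = 2 h + 3 = 3 + 2 h$)
$P{\left(A,p \right)} = \left(-9 + A\right) \left(9 + p + 6 A\right)$ ($P{\left(A,p \right)} = \left(A - 9\right) \left(\left(5 + 1\right) \left(\frac{3}{2} + A\right) + p\right) = \left(-9 + A\right) \left(6 \left(\frac{3}{2} + A\right) + p\right) = \left(-9 + A\right) \left(\left(9 + 6 A\right) + p\right) = \left(-9 + A\right) \left(9 + p + 6 A\right)$)
$P{\left(R{\left(-5 \right)},22 \right)} 231 - 246 = \left(-81 - 45 \left(3 + 2 \left(-5\right)\right) - 198 + 6 \left(3 + 2 \left(-5\right)\right)^{2} + \left(3 + 2 \left(-5\right)\right) 22\right) 231 - 246 = \left(-81 - 45 \left(3 - 10\right) - 198 + 6 \left(3 - 10\right)^{2} + \left(3 - 10\right) 22\right) 231 - 246 = \left(-81 - -315 - 198 + 6 \left(-7\right)^{2} - 154\right) 231 - 246 = \left(-81 + 315 - 198 + 6 \cdot 49 - 154\right) 231 - 246 = \left(-81 + 315 - 198 + 294 - 154\right) 231 - 246 = 176 \cdot 231 - 246 = 40656 - 246 = 40410$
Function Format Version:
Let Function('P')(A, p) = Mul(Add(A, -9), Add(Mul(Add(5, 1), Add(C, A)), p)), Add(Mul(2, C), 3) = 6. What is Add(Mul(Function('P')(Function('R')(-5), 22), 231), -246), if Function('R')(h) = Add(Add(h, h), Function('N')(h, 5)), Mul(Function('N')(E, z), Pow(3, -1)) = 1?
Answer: 40410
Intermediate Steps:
C = Rational(3, 2) (C = Add(Rational(-3, 2), Mul(Rational(1, 2), 6)) = Add(Rational(-3, 2), 3) = Rational(3, 2) ≈ 1.5000)
Function('N')(E, z) = 3 (Function('N')(E, z) = Mul(3, 1) = 3)
Function('R')(h) = Add(3, Mul(2, h)) (Function('R')(h) = Add(Add(h, h), 3) = Add(Mul(2, h), 3) = Add(3, Mul(2, h)))
Function('P')(A, p) = Mul(Add(-9, A), Add(9, p, Mul(6, A))) (Function('P')(A, p) = Mul(Add(A, -9), Add(Mul(Add(5, 1), Add(Rational(3, 2), A)), p)) = Mul(Add(-9, A), Add(Mul(6, Add(Rational(3, 2), A)), p)) = Mul(Add(-9, A), Add(Add(9, Mul(6, A)), p)) = Mul(Add(-9, A), Add(9, p, Mul(6, A))))
Add(Mul(Function('P')(Function('R')(-5), 22), 231), -246) = Add(Mul(Add(-81, Mul(-45, Add(3, Mul(2, -5))), Mul(-9, 22), Mul(6, Pow(Add(3, Mul(2, -5)), 2)), Mul(Add(3, Mul(2, -5)), 22)), 231), -246) = Add(Mul(Add(-81, Mul(-45, Add(3, -10)), -198, Mul(6, Pow(Add(3, -10), 2)), Mul(Add(3, -10), 22)), 231), -246) = Add(Mul(Add(-81, Mul(-45, -7), -198, Mul(6, Pow(-7, 2)), Mul(-7, 22)), 231), -246) = Add(Mul(Add(-81, 315, -198, Mul(6, 49), -154), 231), -246) = Add(Mul(Add(-81, 315, -198, 294, -154), 231), -246) = Add(Mul(176, 231), -246) = Add(40656, -246) = 40410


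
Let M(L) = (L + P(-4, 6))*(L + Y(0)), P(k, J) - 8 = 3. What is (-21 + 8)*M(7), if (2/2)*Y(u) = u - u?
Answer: -1638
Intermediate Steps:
P(k, J) = 11 (P(k, J) = 8 + 3 = 11)
Y(u) = 0 (Y(u) = u - u = 0)
M(L) = L*(11 + L) (M(L) = (L + 11)*(L + 0) = (11 + L)*L = L*(11 + L))
(-21 + 8)*M(7) = (-21 + 8)*(7*(11 + 7)) = -91*18 = -13*126 = -1638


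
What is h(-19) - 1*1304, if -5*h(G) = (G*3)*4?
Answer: -6292/5 ≈ -1258.4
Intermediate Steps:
h(G) = -12*G/5 (h(G) = -G*3*4/5 = -3*G*4/5 = -12*G/5)
h(-19) - 1*1304 = -12/5*(-19) - 1*1304 = 228/5 - 1304 = -6292/5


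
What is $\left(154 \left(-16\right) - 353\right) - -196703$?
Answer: $193886$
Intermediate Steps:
$\left(154 \left(-16\right) - 353\right) - -196703 = \left(-2464 - 353\right) + 196703 = -2817 + 196703 = 193886$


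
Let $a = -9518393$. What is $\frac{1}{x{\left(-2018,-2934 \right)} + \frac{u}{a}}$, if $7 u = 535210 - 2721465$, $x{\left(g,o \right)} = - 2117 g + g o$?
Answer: $\frac{66628751}{679141397571673} \approx 9.8107 \cdot 10^{-8}$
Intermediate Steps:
$u = - \frac{2186255}{7}$ ($u = \frac{535210 - 2721465}{7} = \frac{1}{7} \left(-2186255\right) = - \frac{2186255}{7} \approx -3.1232 \cdot 10^{5}$)
$\frac{1}{x{\left(-2018,-2934 \right)} + \frac{u}{a}} = \frac{1}{- 2018 \left(-2117 - 2934\right) - \frac{2186255}{7 \left(-9518393\right)}} = \frac{1}{\left(-2018\right) \left(-5051\right) - - \frac{2186255}{66628751}} = \frac{1}{10192918 + \frac{2186255}{66628751}} = \frac{1}{\frac{679141397571673}{66628751}} = \frac{66628751}{679141397571673}$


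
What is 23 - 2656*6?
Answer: -15913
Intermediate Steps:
23 - 2656*6 = 23 - 83*192 = 23 - 15936 = -15913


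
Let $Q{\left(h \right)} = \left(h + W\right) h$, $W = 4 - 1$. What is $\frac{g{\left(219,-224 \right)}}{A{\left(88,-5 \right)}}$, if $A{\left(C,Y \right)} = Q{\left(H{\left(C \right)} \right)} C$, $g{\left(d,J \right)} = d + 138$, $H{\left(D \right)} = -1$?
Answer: $- \frac{357}{176} \approx -2.0284$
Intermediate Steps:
$g{\left(d,J \right)} = 138 + d$
$W = 3$ ($W = 4 - 1 = 3$)
$Q{\left(h \right)} = h \left(3 + h\right)$ ($Q{\left(h \right)} = \left(h + 3\right) h = \left(3 + h\right) h = h \left(3 + h\right)$)
$A{\left(C,Y \right)} = - 2 C$ ($A{\left(C,Y \right)} = - (3 - 1) C = \left(-1\right) 2 C = - 2 C$)
$\frac{g{\left(219,-224 \right)}}{A{\left(88,-5 \right)}} = \frac{138 + 219}{\left(-2\right) 88} = \frac{357}{-176} = 357 \left(- \frac{1}{176}\right) = - \frac{357}{176}$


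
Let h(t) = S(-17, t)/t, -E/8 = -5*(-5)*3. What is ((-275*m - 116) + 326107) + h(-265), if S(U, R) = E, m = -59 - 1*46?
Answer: 18808018/53 ≈ 3.5487e+5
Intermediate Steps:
m = -105 (m = -59 - 46 = -105)
E = -600 (E = -8*(-5*(-5))*3 = -200*3 = -8*75 = -600)
S(U, R) = -600
h(t) = -600/t
((-275*m - 116) + 326107) + h(-265) = ((-275*(-105) - 116) + 326107) - 600/(-265) = ((28875 - 116) + 326107) - 600*(-1/265) = (28759 + 326107) + 120/53 = 354866 + 120/53 = 18808018/53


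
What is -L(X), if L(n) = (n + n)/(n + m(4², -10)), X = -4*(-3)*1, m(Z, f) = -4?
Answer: -3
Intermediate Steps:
X = 12 (X = 12*1 = 12)
L(n) = 2*n/(-4 + n) (L(n) = (n + n)/(n - 4) = (2*n)/(-4 + n) = 2*n/(-4 + n))
-L(X) = -2*12/(-4 + 12) = -2*12/8 = -1*3 = -3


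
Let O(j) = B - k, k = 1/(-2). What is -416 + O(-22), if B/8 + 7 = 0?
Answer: -943/2 ≈ -471.50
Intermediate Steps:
B = -56 (B = -56 + 8*0 = -56 + 0 = -56)
k = -½ ≈ -0.50000
O(j) = -111/2 (O(j) = -56 - 1*(-½) = -56 + ½ = -111/2)
-416 + O(-22) = -416 - 111/2 = -943/2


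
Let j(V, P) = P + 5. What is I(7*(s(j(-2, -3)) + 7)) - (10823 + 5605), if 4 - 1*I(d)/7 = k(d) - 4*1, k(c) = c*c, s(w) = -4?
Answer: -19459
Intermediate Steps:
j(V, P) = 5 + P
k(c) = c²
I(d) = 56 - 7*d² (I(d) = 28 - 7*(d² - 4*1) = 28 - 7*(d² - 4) = 28 - 7*(-4 + d²) = 28 + (28 - 7*d²) = 56 - 7*d²)
I(7*(s(j(-2, -3)) + 7)) - (10823 + 5605) = (56 - 7*49*(-4 + 7)²) - (10823 + 5605) = (56 - 7*(7*3)²) - 1*16428 = (56 - 7*21²) - 16428 = (56 - 7*441) - 16428 = (56 - 3087) - 16428 = -3031 - 16428 = -19459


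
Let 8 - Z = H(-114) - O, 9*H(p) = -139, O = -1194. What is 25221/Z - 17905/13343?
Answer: -459620486/20081215 ≈ -22.888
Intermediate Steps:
H(p) = -139/9 (H(p) = (⅑)*(-139) = -139/9)
Z = -10535/9 (Z = 8 - (-139/9 - 1*(-1194)) = 8 - (-139/9 + 1194) = 8 - 1*10607/9 = 8 - 10607/9 = -10535/9 ≈ -1170.6)
25221/Z - 17905/13343 = 25221/(-10535/9) - 17905/13343 = 25221*(-9/10535) - 17905*1/13343 = -32427/1505 - 17905/13343 = -459620486/20081215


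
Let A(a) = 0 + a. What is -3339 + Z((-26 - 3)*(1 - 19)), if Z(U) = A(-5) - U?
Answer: -3866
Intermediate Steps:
A(a) = a
Z(U) = -5 - U
-3339 + Z((-26 - 3)*(1 - 19)) = -3339 + (-5 - (-26 - 3)*(1 - 19)) = -3339 + (-5 - (-29)*(-18)) = -3339 + (-5 - 1*522) = -3339 + (-5 - 522) = -3339 - 527 = -3866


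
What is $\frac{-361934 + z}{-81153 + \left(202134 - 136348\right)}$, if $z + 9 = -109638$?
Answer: $\frac{42871}{1397} \approx 30.688$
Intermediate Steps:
$z = -109647$ ($z = -9 - 109638 = -109647$)
$\frac{-361934 + z}{-81153 + \left(202134 - 136348\right)} = \frac{-361934 - 109647}{-81153 + \left(202134 - 136348\right)} = - \frac{471581}{-81153 + 65786} = - \frac{471581}{-15367} = \left(-471581\right) \left(- \frac{1}{15367}\right) = \frac{42871}{1397}$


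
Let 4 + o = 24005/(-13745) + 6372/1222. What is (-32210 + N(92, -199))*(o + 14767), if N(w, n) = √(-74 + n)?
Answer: -798883225166600/1679639 + 24802335460*I*√273/1679639 ≈ -4.7563e+8 + 2.4398e+5*I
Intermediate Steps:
o = -893653/1679639 (o = -4 + (24005/(-13745) + 6372/1222) = -4 + (24005*(-1/13745) + 6372*(1/1222)) = -4 + (-4801/2749 + 3186/611) = -4 + 5824903/1679639 = -893653/1679639 ≈ -0.53205)
(-32210 + N(92, -199))*(o + 14767) = (-32210 + √(-74 - 199))*(-893653/1679639 + 14767) = (-32210 + √(-273))*(24802335460/1679639) = (-32210 + I*√273)*(24802335460/1679639) = -798883225166600/1679639 + 24802335460*I*√273/1679639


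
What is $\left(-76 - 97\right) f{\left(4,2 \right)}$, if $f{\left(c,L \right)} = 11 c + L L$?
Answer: $-8304$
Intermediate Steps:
$f{\left(c,L \right)} = L^{2} + 11 c$ ($f{\left(c,L \right)} = 11 c + L^{2} = L^{2} + 11 c$)
$\left(-76 - 97\right) f{\left(4,2 \right)} = \left(-76 - 97\right) \left(2^{2} + 11 \cdot 4\right) = - 173 \left(4 + 44\right) = \left(-173\right) 48 = -8304$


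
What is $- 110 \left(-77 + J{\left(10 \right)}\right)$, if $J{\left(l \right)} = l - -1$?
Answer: $7260$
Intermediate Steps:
$J{\left(l \right)} = 1 + l$ ($J{\left(l \right)} = l + 1 = 1 + l$)
$- 110 \left(-77 + J{\left(10 \right)}\right) = - 110 \left(-77 + \left(1 + 10\right)\right) = - 110 \left(-77 + 11\right) = \left(-110\right) \left(-66\right) = 7260$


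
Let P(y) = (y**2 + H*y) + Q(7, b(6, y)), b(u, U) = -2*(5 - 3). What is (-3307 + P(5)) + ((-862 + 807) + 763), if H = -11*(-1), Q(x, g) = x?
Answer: -2512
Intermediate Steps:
b(u, U) = -4 (b(u, U) = -2*2 = -4)
H = 11
P(y) = 7 + y**2 + 11*y (P(y) = (y**2 + 11*y) + 7 = 7 + y**2 + 11*y)
(-3307 + P(5)) + ((-862 + 807) + 763) = (-3307 + (7 + 5**2 + 11*5)) + ((-862 + 807) + 763) = (-3307 + (7 + 25 + 55)) + (-55 + 763) = (-3307 + 87) + 708 = -3220 + 708 = -2512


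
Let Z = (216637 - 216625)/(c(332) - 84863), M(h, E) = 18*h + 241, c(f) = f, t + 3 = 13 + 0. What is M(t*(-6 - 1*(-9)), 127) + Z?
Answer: 22006233/28177 ≈ 781.00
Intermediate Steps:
t = 10 (t = -3 + (13 + 0) = -3 + 13 = 10)
M(h, E) = 241 + 18*h
Z = -4/28177 (Z = (216637 - 216625)/(332 - 84863) = 12/(-84531) = 12*(-1/84531) = -4/28177 ≈ -0.00014196)
M(t*(-6 - 1*(-9)), 127) + Z = (241 + 18*(10*(-6 - 1*(-9)))) - 4/28177 = (241 + 18*(10*(-6 + 9))) - 4/28177 = (241 + 18*(10*3)) - 4/28177 = (241 + 18*30) - 4/28177 = (241 + 540) - 4/28177 = 781 - 4/28177 = 22006233/28177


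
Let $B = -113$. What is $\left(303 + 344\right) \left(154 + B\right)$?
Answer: $26527$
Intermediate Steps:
$\left(303 + 344\right) \left(154 + B\right) = \left(303 + 344\right) \left(154 - 113\right) = 647 \cdot 41 = 26527$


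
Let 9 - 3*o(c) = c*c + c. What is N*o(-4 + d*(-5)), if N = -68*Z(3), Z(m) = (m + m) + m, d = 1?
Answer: 12852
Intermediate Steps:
Z(m) = 3*m (Z(m) = 2*m + m = 3*m)
N = -612 (N = -204*3 = -68*9 = -612)
o(c) = 3 - c/3 - c²/3 (o(c) = 3 - (c*c + c)/3 = 3 - (c² + c)/3 = 3 - (c + c²)/3 = 3 + (-c/3 - c²/3) = 3 - c/3 - c²/3)
N*o(-4 + d*(-5)) = -612*(3 - (-4 + 1*(-5))/3 - (-4 + 1*(-5))²/3) = -612*(3 - (-4 - 5)/3 - (-4 - 5)²/3) = -612*(3 - ⅓*(-9) - ⅓*(-9)²) = -612*(3 + 3 - ⅓*81) = -612*(3 + 3 - 27) = -612*(-21) = 12852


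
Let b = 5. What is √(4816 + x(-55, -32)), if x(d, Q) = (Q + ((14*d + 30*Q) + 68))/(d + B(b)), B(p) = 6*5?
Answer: 3*√13566/5 ≈ 69.884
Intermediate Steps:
B(p) = 30
x(d, Q) = (68 + 14*d + 31*Q)/(30 + d) (x(d, Q) = (Q + ((14*d + 30*Q) + 68))/(d + 30) = (Q + (68 + 14*d + 30*Q))/(30 + d) = (68 + 14*d + 31*Q)/(30 + d))
√(4816 + x(-55, -32)) = √(4816 + (68 + 14*(-55) + 31*(-32))/(30 - 55)) = √(4816 + (68 - 770 - 992)/(-25)) = √(4816 - 1/25*(-1694)) = √(4816 + 1694/25) = √(122094/25) = 3*√13566/5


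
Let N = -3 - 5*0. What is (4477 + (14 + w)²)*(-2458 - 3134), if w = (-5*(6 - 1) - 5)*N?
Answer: -85518456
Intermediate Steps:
N = -3 (N = -3 + 0 = -3)
w = 90 (w = (-5*(6 - 1) - 5)*(-3) = (-5*5 - 5)*(-3) = (-25 - 5)*(-3) = -30*(-3) = 90)
(4477 + (14 + w)²)*(-2458 - 3134) = (4477 + (14 + 90)²)*(-2458 - 3134) = (4477 + 104²)*(-5592) = (4477 + 10816)*(-5592) = 15293*(-5592) = -85518456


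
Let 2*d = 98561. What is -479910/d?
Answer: -959820/98561 ≈ -9.7383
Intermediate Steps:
d = 98561/2 (d = (½)*98561 = 98561/2 ≈ 49281.)
-479910/d = -479910/98561/2 = -479910*2/98561 = -959820/98561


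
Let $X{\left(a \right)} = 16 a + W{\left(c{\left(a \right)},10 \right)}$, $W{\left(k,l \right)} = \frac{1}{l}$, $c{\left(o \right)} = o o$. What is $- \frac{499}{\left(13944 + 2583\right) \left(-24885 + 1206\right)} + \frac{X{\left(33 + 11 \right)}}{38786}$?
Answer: $\frac{2755638429293}{151786231207380} \approx 0.018155$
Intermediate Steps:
$c{\left(o \right)} = o^{2}$
$X{\left(a \right)} = \frac{1}{10} + 16 a$ ($X{\left(a \right)} = 16 a + \frac{1}{10} = \frac{1}{10} + 16 a$)
$- \frac{499}{\left(13944 + 2583\right) \left(-24885 + 1206\right)} + \frac{X{\left(33 + 11 \right)}}{38786} = - \frac{499}{\left(13944 + 2583\right) \left(-24885 + 1206\right)} + \frac{\frac{1}{10} + 16 \left(33 + 11\right)}{38786} = - \frac{499}{16527 \left(-23679\right)} + \left(\frac{1}{10} + 16 \cdot 44\right) \frac{1}{38786} = - \frac{499}{-391342833} + \left(\frac{1}{10} + 704\right) \frac{1}{38786} = \left(-499\right) \left(- \frac{1}{391342833}\right) + \frac{7041}{10} \cdot \frac{1}{38786} = \frac{499}{391342833} + \frac{7041}{387860} = \frac{2755638429293}{151786231207380}$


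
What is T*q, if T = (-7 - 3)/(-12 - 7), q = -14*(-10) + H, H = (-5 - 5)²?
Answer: 2400/19 ≈ 126.32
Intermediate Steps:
H = 100 (H = (-10)² = 100)
q = 240 (q = -14*(-10) + 100 = 140 + 100 = 240)
T = 10/19 (T = -10/(-19) = -10*(-1/19) = 10/19 ≈ 0.52632)
T*q = (10/19)*240 = 2400/19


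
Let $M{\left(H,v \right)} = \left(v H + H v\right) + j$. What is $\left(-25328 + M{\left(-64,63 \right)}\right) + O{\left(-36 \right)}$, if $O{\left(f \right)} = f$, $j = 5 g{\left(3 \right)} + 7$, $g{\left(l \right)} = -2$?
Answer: $-33431$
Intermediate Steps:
$j = -3$ ($j = 5 \left(-2\right) + 7 = -10 + 7 = -3$)
$M{\left(H,v \right)} = -3 + 2 H v$ ($M{\left(H,v \right)} = \left(v H + H v\right) - 3 = \left(H v + H v\right) - 3 = 2 H v - 3 = -3 + 2 H v$)
$\left(-25328 + M{\left(-64,63 \right)}\right) + O{\left(-36 \right)} = \left(-25328 + \left(-3 + 2 \left(-64\right) 63\right)\right) - 36 = \left(-25328 - 8067\right) - 36 = -33395 - 36 = -33431$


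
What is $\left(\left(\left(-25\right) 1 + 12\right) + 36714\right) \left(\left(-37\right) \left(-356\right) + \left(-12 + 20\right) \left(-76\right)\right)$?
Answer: $461111364$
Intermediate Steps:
$\left(\left(\left(-25\right) 1 + 12\right) + 36714\right) \left(\left(-37\right) \left(-356\right) + \left(-12 + 20\right) \left(-76\right)\right) = \left(\left(-25 + 12\right) + 36714\right) \left(13172 + 8 \left(-76\right)\right) = \left(-13 + 36714\right) \left(13172 - 608\right) = 36701 \cdot 12564 = 461111364$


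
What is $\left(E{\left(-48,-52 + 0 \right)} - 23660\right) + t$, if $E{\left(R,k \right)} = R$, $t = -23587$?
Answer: $-47295$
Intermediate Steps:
$\left(E{\left(-48,-52 + 0 \right)} - 23660\right) + t = \left(-48 - 23660\right) - 23587 = -23708 - 23587 = -47295$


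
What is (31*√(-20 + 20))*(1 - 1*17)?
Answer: 0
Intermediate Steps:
(31*√(-20 + 20))*(1 - 1*17) = (31*√0)*(1 - 17) = (31*0)*(-16) = 0*(-16) = 0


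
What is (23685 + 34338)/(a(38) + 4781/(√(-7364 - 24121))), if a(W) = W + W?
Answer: 138840915780/204715321 + 277407963*I*√31485/204715321 ≈ 678.21 + 240.45*I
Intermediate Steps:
a(W) = 2*W
(23685 + 34338)/(a(38) + 4781/(√(-7364 - 24121))) = (23685 + 34338)/(2*38 + 4781/(√(-7364 - 24121))) = 58023/(76 + 4781/(√(-31485))) = 58023/(76 + 4781/((I*√31485))) = 58023/(76 + 4781*(-I*√31485/31485)) = 58023/(76 - 4781*I*√31485/31485)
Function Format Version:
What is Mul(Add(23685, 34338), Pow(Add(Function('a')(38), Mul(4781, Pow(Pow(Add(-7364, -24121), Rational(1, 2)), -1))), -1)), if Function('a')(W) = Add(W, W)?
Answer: Add(Rational(138840915780, 204715321), Mul(Rational(277407963, 204715321), I, Pow(31485, Rational(1, 2)))) ≈ Add(678.21, Mul(240.45, I))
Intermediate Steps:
Function('a')(W) = Mul(2, W)
Mul(Add(23685, 34338), Pow(Add(Function('a')(38), Mul(4781, Pow(Pow(Add(-7364, -24121), Rational(1, 2)), -1))), -1)) = Mul(Add(23685, 34338), Pow(Add(Mul(2, 38), Mul(4781, Pow(Pow(Add(-7364, -24121), Rational(1, 2)), -1))), -1)) = Mul(58023, Pow(Add(76, Mul(4781, Pow(Pow(-31485, Rational(1, 2)), -1))), -1)) = Mul(58023, Pow(Add(76, Mul(4781, Pow(Mul(I, Pow(31485, Rational(1, 2))), -1))), -1)) = Mul(58023, Pow(Add(76, Mul(4781, Mul(Rational(-1, 31485), I, Pow(31485, Rational(1, 2))))), -1)) = Mul(58023, Pow(Add(76, Mul(Rational(-4781, 31485), I, Pow(31485, Rational(1, 2)))), -1))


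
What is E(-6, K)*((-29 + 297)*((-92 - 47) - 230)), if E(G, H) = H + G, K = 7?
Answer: -98892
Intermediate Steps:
E(G, H) = G + H
E(-6, K)*((-29 + 297)*((-92 - 47) - 230)) = (-6 + 7)*((-29 + 297)*((-92 - 47) - 230)) = 1*(268*(-139 - 230)) = 1*(268*(-369)) = 1*(-98892) = -98892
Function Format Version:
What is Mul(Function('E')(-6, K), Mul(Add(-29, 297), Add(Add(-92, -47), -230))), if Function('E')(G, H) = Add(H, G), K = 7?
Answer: -98892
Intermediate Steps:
Function('E')(G, H) = Add(G, H)
Mul(Function('E')(-6, K), Mul(Add(-29, 297), Add(Add(-92, -47), -230))) = Mul(Add(-6, 7), Mul(Add(-29, 297), Add(Add(-92, -47), -230))) = Mul(1, Mul(268, Add(-139, -230))) = Mul(1, Mul(268, -369)) = Mul(1, -98892) = -98892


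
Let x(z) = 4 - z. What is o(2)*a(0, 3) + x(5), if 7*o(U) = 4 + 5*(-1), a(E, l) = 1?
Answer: -8/7 ≈ -1.1429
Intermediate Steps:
o(U) = -⅐ (o(U) = (4 + 5*(-1))/7 = (4 - 5)/7 = (⅐)*(-1) = -⅐)
o(2)*a(0, 3) + x(5) = -⅐*1 + (4 - 1*5) = -⅐ + (4 - 5) = -⅐ - 1 = -8/7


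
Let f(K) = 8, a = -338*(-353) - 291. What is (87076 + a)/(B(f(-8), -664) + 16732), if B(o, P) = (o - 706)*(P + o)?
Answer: 206099/474620 ≈ 0.43424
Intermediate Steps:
a = 119023 (a = 119314 - 291 = 119023)
B(o, P) = (-706 + o)*(P + o)
(87076 + a)/(B(f(-8), -664) + 16732) = (87076 + 119023)/((8² - 706*(-664) - 706*8 - 664*8) + 16732) = 206099/((64 + 468784 - 5648 - 5312) + 16732) = 206099/(457888 + 16732) = 206099/474620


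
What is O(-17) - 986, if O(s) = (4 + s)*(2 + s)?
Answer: -791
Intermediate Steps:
O(s) = (2 + s)*(4 + s)
O(-17) - 986 = (8 + (-17)² + 6*(-17)) - 986 = (8 + 289 - 102) - 986 = 195 - 986 = -791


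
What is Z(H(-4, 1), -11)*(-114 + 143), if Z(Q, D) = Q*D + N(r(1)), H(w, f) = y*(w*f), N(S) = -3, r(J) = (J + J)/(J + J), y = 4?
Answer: 5017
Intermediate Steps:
r(J) = 1 (r(J) = (2*J)/((2*J)) = (2*J)*(1/(2*J)) = 1)
H(w, f) = 4*f*w (H(w, f) = 4*(w*f) = 4*(f*w) = 4*f*w)
Z(Q, D) = -3 + D*Q (Z(Q, D) = Q*D - 3 = D*Q - 3 = -3 + D*Q)
Z(H(-4, 1), -11)*(-114 + 143) = (-3 - 44*(-4))*(-114 + 143) = (-3 - 11*(-16))*29 = (-3 + 176)*29 = 173*29 = 5017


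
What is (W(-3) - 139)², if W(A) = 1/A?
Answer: 174724/9 ≈ 19414.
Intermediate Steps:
(W(-3) - 139)² = (1/(-3) - 139)² = (-⅓ - 139)² = (-418/3)² = 174724/9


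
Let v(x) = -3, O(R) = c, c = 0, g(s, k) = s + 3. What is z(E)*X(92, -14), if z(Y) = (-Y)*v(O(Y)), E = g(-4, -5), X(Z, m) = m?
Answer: 42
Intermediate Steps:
g(s, k) = 3 + s
O(R) = 0
E = -1 (E = 3 - 4 = -1)
z(Y) = 3*Y (z(Y) = -Y*(-3) = 3*Y)
z(E)*X(92, -14) = (3*(-1))*(-14) = -3*(-14) = 42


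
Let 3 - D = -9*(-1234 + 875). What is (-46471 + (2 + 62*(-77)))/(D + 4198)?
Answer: -51243/970 ≈ -52.828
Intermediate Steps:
D = -3228 (D = 3 - (-9)*(-1234 + 875) = 3 - (-9)*(-359) = 3 - 1*3231 = 3 - 3231 = -3228)
(-46471 + (2 + 62*(-77)))/(D + 4198) = (-46471 + (2 + 62*(-77)))/(-3228 + 4198) = (-46471 + (2 - 4774))/970 = (-46471 - 4772)*(1/970) = -51243*1/970 = -51243/970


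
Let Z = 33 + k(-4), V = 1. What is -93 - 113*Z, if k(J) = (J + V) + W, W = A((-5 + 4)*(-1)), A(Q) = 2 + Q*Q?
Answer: -3822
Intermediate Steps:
A(Q) = 2 + Q²
W = 3 (W = 2 + ((-5 + 4)*(-1))² = 2 + (-1*(-1))² = 2 + 1² = 2 + 1 = 3)
k(J) = 4 + J (k(J) = (J + 1) + 3 = (1 + J) + 3 = 4 + J)
Z = 33 (Z = 33 + (4 - 4) = 33 + 0 = 33)
-93 - 113*Z = -93 - 113*33 = -93 - 3729 = -3822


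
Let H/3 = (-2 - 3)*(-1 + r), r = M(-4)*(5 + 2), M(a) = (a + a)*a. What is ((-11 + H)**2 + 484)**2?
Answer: 126860124768400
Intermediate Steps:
M(a) = 2*a**2 (M(a) = (2*a)*a = 2*a**2)
r = 224 (r = (2*(-4)**2)*(5 + 2) = (2*16)*7 = 32*7 = 224)
H = -3345 (H = 3*((-2 - 3)*(-1 + 224)) = 3*(-5*223) = 3*(-1115) = -3345)
((-11 + H)**2 + 484)**2 = ((-11 - 3345)**2 + 484)**2 = ((-3356)**2 + 484)**2 = (11262736 + 484)**2 = 11263220**2 = 126860124768400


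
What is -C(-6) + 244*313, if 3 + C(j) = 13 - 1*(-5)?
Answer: 76357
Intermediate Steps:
C(j) = 15 (C(j) = -3 + (13 - 1*(-5)) = -3 + (13 + 5) = -3 + 18 = 15)
-C(-6) + 244*313 = -1*15 + 244*313 = -15 + 76372 = 76357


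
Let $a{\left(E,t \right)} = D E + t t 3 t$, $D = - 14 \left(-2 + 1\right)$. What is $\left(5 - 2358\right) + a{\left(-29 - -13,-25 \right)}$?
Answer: $-49452$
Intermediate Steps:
$D = 14$ ($D = \left(-14\right) \left(-1\right) = 14$)
$a{\left(E,t \right)} = 3 t^{3} + 14 E$ ($a{\left(E,t \right)} = 14 E + t t 3 t = 14 E + t^{2} \cdot 3 t = 14 E + 3 t^{2} t = 14 E + 3 t^{3} = 3 t^{3} + 14 E$)
$\left(5 - 2358\right) + a{\left(-29 - -13,-25 \right)} = \left(5 - 2358\right) + \left(3 \left(-25\right)^{3} + 14 \left(-29 - -13\right)\right) = -2353 + \left(3 \left(-15625\right) + 14 \left(-29 + 13\right)\right) = -2353 + \left(-46875 + 14 \left(-16\right)\right) = -2353 - 47099 = -49452$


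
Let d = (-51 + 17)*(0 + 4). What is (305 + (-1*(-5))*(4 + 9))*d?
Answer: -50320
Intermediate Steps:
d = -136 (d = -34*4 = -136)
(305 + (-1*(-5))*(4 + 9))*d = (305 + (-1*(-5))*(4 + 9))*(-136) = (305 + 5*13)*(-136) = (305 + 65)*(-136) = 370*(-136) = -50320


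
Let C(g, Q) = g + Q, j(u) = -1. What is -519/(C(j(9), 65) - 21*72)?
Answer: 519/1448 ≈ 0.35843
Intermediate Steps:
C(g, Q) = Q + g
-519/(C(j(9), 65) - 21*72) = -519/((65 - 1) - 21*72) = -519/(64 - 1*1512) = -519/(64 - 1512) = -519/(-1448) = -519*(-1/1448) = 519/1448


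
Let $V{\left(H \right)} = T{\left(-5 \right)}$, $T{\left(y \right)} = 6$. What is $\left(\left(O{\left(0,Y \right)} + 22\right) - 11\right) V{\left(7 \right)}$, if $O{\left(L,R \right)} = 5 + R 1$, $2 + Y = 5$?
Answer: $114$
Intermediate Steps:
$V{\left(H \right)} = 6$
$Y = 3$ ($Y = -2 + 5 = 3$)
$O{\left(L,R \right)} = 5 + R$
$\left(\left(O{\left(0,Y \right)} + 22\right) - 11\right) V{\left(7 \right)} = \left(\left(\left(5 + 3\right) + 22\right) - 11\right) 6 = \left(\left(8 + 22\right) - 11\right) 6 = \left(30 - 11\right) 6 = 19 \cdot 6 = 114$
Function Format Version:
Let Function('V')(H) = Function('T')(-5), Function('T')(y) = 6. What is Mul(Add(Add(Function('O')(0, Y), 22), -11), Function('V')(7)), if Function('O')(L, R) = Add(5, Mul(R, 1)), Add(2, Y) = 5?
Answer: 114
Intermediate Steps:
Function('V')(H) = 6
Y = 3 (Y = Add(-2, 5) = 3)
Function('O')(L, R) = Add(5, R)
Mul(Add(Add(Function('O')(0, Y), 22), -11), Function('V')(7)) = Mul(Add(Add(Add(5, 3), 22), -11), 6) = Mul(Add(Add(8, 22), -11), 6) = Mul(Add(30, -11), 6) = Mul(19, 6) = 114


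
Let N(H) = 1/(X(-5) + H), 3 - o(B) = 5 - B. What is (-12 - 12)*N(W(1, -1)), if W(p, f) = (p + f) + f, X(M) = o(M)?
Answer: 3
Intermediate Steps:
o(B) = -2 + B (o(B) = 3 - (5 - B) = 3 + (-5 + B) = -2 + B)
X(M) = -2 + M
W(p, f) = p + 2*f (W(p, f) = (f + p) + f = p + 2*f)
N(H) = 1/(-7 + H) (N(H) = 1/((-2 - 5) + H) = 1/(-7 + H))
(-12 - 12)*N(W(1, -1)) = (-12 - 12)/(-7 + (1 + 2*(-1))) = -24/(-7 + (1 - 2)) = -24/(-7 - 1) = -24/(-8) = -24*(-⅛) = 3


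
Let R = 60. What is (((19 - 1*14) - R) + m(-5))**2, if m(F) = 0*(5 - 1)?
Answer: 3025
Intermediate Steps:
m(F) = 0 (m(F) = 0*4 = 0)
(((19 - 1*14) - R) + m(-5))**2 = (((19 - 1*14) - 1*60) + 0)**2 = (((19 - 14) - 60) + 0)**2 = ((5 - 60) + 0)**2 = (-55 + 0)**2 = (-55)**2 = 3025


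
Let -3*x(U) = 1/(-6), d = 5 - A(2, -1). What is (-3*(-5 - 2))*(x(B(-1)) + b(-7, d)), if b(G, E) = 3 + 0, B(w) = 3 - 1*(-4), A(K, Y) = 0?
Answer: 385/6 ≈ 64.167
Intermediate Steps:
B(w) = 7 (B(w) = 3 + 4 = 7)
d = 5 (d = 5 - 1*0 = 5 + 0 = 5)
x(U) = 1/18 (x(U) = -1/3/(-6) = -1/3*(-1/6) = 1/18)
b(G, E) = 3
(-3*(-5 - 2))*(x(B(-1)) + b(-7, d)) = (-3*(-5 - 2))*(1/18 + 3) = -3*(-7)*(55/18) = 21*(55/18) = 385/6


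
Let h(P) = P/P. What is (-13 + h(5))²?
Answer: 144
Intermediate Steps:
h(P) = 1
(-13 + h(5))² = (-13 + 1)² = (-12)² = 144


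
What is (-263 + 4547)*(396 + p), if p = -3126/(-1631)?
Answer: 397189224/233 ≈ 1.7047e+6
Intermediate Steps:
p = 3126/1631 (p = -3126*(-1/1631) = 3126/1631 ≈ 1.9166)
(-263 + 4547)*(396 + p) = (-263 + 4547)*(396 + 3126/1631) = 4284*(649002/1631) = 397189224/233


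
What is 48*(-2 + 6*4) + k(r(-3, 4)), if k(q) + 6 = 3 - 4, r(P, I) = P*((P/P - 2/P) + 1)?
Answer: 1049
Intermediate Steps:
r(P, I) = P*(2 - 2/P) (r(P, I) = P*((1 - 2/P) + 1) = P*(2 - 2/P))
k(q) = -7 (k(q) = -6 + (3 - 4) = -6 - 1 = -7)
48*(-2 + 6*4) + k(r(-3, 4)) = 48*(-2 + 6*4) - 7 = 48*(-2 + 24) - 7 = 48*22 - 7 = 1056 - 7 = 1049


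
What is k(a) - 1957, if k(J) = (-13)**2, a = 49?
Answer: -1788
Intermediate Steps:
k(J) = 169
k(a) - 1957 = 169 - 1957 = -1788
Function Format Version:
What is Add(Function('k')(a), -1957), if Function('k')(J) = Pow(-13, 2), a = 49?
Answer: -1788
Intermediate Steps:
Function('k')(J) = 169
Add(Function('k')(a), -1957) = Add(169, -1957) = -1788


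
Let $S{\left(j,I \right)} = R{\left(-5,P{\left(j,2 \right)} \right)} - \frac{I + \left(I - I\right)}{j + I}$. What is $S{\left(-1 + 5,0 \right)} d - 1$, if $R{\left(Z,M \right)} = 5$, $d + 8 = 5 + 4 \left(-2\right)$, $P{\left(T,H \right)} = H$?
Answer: $-56$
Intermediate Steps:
$d = -11$ ($d = -8 + \left(5 + 4 \left(-2\right)\right) = -8 + \left(5 - 8\right) = -8 - 3 = -11$)
$S{\left(j,I \right)} = 5 - \frac{I}{I + j}$ ($S{\left(j,I \right)} = 5 - \frac{I + \left(I - I\right)}{j + I} = 5 - \frac{I + 0}{I + j} = 5 - \frac{I}{I + j}$)
$S{\left(-1 + 5,0 \right)} d - 1 = \frac{4 \cdot 0 + 5 \left(-1 + 5\right)}{0 + \left(-1 + 5\right)} \left(-11\right) - 1 = \frac{0 + 5 \cdot 4}{0 + 4} \left(-11\right) - 1 = \frac{0 + 20}{4} \left(-11\right) - 1 = \frac{1}{4} \cdot 20 \left(-11\right) - 1 = 5 \left(-11\right) - 1 = -55 - 1 = -56$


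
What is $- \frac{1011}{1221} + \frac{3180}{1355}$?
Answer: $\frac{167525}{110297} \approx 1.5189$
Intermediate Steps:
$- \frac{1011}{1221} + \frac{3180}{1355} = \left(-1011\right) \frac{1}{1221} + 3180 \cdot \frac{1}{1355} = - \frac{337}{407} + \frac{636}{271} = \frac{167525}{110297}$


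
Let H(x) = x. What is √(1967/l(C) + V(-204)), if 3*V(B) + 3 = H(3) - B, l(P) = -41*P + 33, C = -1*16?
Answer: √33636291/689 ≈ 8.4175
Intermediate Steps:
C = -16
l(P) = 33 - 41*P
V(B) = -B/3 (V(B) = -1 + (3 - B)/3 = -1 + (1 - B/3) = -B/3)
√(1967/l(C) + V(-204)) = √(1967/(33 - 41*(-16)) - ⅓*(-204)) = √(1967/(33 + 656) + 68) = √(1967/689 + 68) = √(48819/689) = √33636291/689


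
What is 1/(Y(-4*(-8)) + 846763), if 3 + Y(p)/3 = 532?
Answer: 1/848350 ≈ 1.1788e-6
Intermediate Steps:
Y(p) = 1587 (Y(p) = -9 + 3*532 = -9 + 1596 = 1587)
1/(Y(-4*(-8)) + 846763) = 1/(1587 + 846763) = 1/848350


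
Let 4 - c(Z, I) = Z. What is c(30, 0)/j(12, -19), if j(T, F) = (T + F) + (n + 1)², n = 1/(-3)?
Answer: 234/59 ≈ 3.9661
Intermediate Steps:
n = -⅓ ≈ -0.33333
c(Z, I) = 4 - Z
j(T, F) = 4/9 + F + T (j(T, F) = (T + F) + (-⅓ + 1)² = (F + T) + (⅔)² = (F + T) + 4/9 = 4/9 + F + T)
c(30, 0)/j(12, -19) = (4 - 1*30)/(4/9 - 19 + 12) = (4 - 30)/(-59/9) = -26*(-9/59) = 234/59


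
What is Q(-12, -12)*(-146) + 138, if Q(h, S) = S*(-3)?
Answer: -5118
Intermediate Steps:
Q(h, S) = -3*S
Q(-12, -12)*(-146) + 138 = -3*(-12)*(-146) + 138 = 36*(-146) + 138 = -5256 + 138 = -5118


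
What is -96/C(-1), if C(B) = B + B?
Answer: 48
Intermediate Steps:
C(B) = 2*B
-96/C(-1) = -96/(2*(-1)) = -96/(-2) = -96*(-½) = 48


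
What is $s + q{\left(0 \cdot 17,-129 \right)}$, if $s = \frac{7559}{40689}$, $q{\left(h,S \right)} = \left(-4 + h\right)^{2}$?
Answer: $\frac{658583}{40689} \approx 16.186$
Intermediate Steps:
$s = \frac{7559}{40689}$ ($s = 7559 \cdot \frac{1}{40689} = \frac{7559}{40689} \approx 0.18578$)
$s + q{\left(0 \cdot 17,-129 \right)} = \frac{7559}{40689} + \left(-4 + 0 \cdot 17\right)^{2} = \frac{7559}{40689} + \left(-4 + 0\right)^{2} = \frac{7559}{40689} + \left(-4\right)^{2} = \frac{7559}{40689} + 16 = \frac{658583}{40689}$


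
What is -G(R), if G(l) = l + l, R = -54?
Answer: 108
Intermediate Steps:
G(l) = 2*l
-G(R) = -2*(-54) = -1*(-108) = 108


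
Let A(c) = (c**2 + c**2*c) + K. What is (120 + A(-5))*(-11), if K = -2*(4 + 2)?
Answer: -88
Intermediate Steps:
K = -12 (K = -2*6 = -12)
A(c) = -12 + c**2 + c**3 (A(c) = (c**2 + c**2*c) - 12 = (c**2 + c**3) - 12 = -12 + c**2 + c**3)
(120 + A(-5))*(-11) = (120 + (-12 + (-5)**2 + (-5)**3))*(-11) = (120 + (-12 + 25 - 125))*(-11) = (120 - 112)*(-11) = 8*(-11) = -88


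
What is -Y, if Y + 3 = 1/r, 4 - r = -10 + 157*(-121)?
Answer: 57032/19011 ≈ 2.9999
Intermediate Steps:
r = 19011 (r = 4 - (-10 + 157*(-121)) = 4 - (-10 - 18997) = 4 - 1*(-19007) = 4 + 19007 = 19011)
Y = -57032/19011 (Y = -3 + 1/19011 = -57032/19011 ≈ -2.9999)
-Y = -1*(-57032/19011) = 57032/19011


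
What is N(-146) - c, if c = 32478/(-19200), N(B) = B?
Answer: -461787/3200 ≈ -144.31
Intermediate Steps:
c = -5413/3200 (c = 32478*(-1/19200) = -5413/3200 ≈ -1.6916)
N(-146) - c = -146 - 1*(-5413/3200) = -146 + 5413/3200 = -461787/3200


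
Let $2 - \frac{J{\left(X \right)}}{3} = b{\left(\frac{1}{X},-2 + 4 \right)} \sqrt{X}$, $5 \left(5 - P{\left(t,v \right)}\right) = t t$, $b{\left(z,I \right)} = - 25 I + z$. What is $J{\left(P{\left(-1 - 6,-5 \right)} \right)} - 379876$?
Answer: $-379870 + \frac{241 i \sqrt{30}}{4} \approx -3.7987 \cdot 10^{5} + 330.0 i$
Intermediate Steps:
$b{\left(z,I \right)} = z - 25 I$
$P{\left(t,v \right)} = 5 - \frac{t^{2}}{5}$ ($P{\left(t,v \right)} = 5 - \frac{t t}{5} = 5 - \frac{t^{2}}{5}$)
$J{\left(X \right)} = 6 - 3 \sqrt{X} \left(-50 + \frac{1}{X}\right)$ ($J{\left(X \right)} = 6 - 3 \left(\frac{1}{X} - 25 \left(-2 + 4\right)\right) \sqrt{X} = 6 - 3 \left(\frac{1}{X} - 50\right) \sqrt{X} = 6 - 3 \left(-50 + \frac{1}{X}\right) \sqrt{X} = 6 - 3 \sqrt{X} \left(-50 + \frac{1}{X}\right)$)
$J{\left(P{\left(-1 - 6,-5 \right)} \right)} - 379876 = \left(6 - \frac{3}{\sqrt{5 - \frac{\left(-1 - 6\right)^{2}}{5}}} + 150 \sqrt{5 - \frac{\left(-1 - 6\right)^{2}}{5}}\right) - 379876 = \left(6 - \frac{3}{\sqrt{5 - \frac{\left(-7\right)^{2}}{5}}} + 150 \sqrt{5 - \frac{\left(-7\right)^{2}}{5}}\right) - 379876 = \left(6 - \frac{3}{\sqrt{5 - \frac{49}{5}}} + 150 \sqrt{5 - \frac{49}{5}}\right) - 379876 = \left(6 - \frac{3}{\frac{2}{5} i \sqrt{30}} + 150 \sqrt{- \frac{24}{5}}\right) - 379876 = \left(6 - 3 \left(- \frac{i \sqrt{30}}{12}\right) + 150 \frac{2 i \sqrt{30}}{5}\right) - 379876 = \left(6 + \frac{i \sqrt{30}}{4} + 60 i \sqrt{30}\right) - 379876 = \left(6 + \frac{241 i \sqrt{30}}{4}\right) - 379876 = -379870 + \frac{241 i \sqrt{30}}{4}$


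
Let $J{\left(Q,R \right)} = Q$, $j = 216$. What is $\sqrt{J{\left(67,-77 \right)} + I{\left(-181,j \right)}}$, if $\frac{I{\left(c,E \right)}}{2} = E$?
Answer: $\sqrt{499} \approx 22.338$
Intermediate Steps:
$I{\left(c,E \right)} = 2 E$
$\sqrt{J{\left(67,-77 \right)} + I{\left(-181,j \right)}} = \sqrt{67 + 2 \cdot 216} = \sqrt{67 + 432} = \sqrt{499}$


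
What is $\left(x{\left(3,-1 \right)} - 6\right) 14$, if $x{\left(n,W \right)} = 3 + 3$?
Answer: $0$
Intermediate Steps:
$x{\left(n,W \right)} = 6$
$\left(x{\left(3,-1 \right)} - 6\right) 14 = \left(6 - 6\right) 14 = 0 \cdot 14 = 0$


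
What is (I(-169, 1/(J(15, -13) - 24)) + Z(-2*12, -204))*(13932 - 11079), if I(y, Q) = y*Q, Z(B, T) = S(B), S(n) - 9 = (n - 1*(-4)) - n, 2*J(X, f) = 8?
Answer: 1223937/20 ≈ 61197.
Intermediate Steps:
J(X, f) = 4 (J(X, f) = (½)*8 = 4)
S(n) = 13 (S(n) = 9 + ((n - 1*(-4)) - n) = 9 + ((n + 4) - n) = 9 + ((4 + n) - n) = 9 + 4 = 13)
Z(B, T) = 13
I(y, Q) = Q*y
(I(-169, 1/(J(15, -13) - 24)) + Z(-2*12, -204))*(13932 - 11079) = (-169/(4 - 24) + 13)*(13932 - 11079) = (-169/(-20) + 13)*2853 = (-1/20*(-169) + 13)*2853 = (169/20 + 13)*2853 = (429/20)*2853 = 1223937/20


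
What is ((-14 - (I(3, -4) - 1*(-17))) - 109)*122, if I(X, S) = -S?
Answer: -17568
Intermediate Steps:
((-14 - (I(3, -4) - 1*(-17))) - 109)*122 = ((-14 - (-1*(-4) - 1*(-17))) - 109)*122 = ((-14 - (4 + 17)) - 109)*122 = ((-14 - 1*21) - 109)*122 = ((-14 - 21) - 109)*122 = (-35 - 109)*122 = -144*122 = -17568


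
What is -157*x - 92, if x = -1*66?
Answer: 10270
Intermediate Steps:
x = -66
-157*x - 92 = -157*(-66) - 92 = 10362 - 92 = 10270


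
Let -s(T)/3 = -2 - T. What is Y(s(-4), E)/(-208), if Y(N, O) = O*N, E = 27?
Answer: 81/104 ≈ 0.77885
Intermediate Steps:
s(T) = 6 + 3*T (s(T) = -3*(-2 - T) = 6 + 3*T)
Y(N, O) = N*O
Y(s(-4), E)/(-208) = ((6 + 3*(-4))*27)/(-208) = ((6 - 12)*27)*(-1/208) = -6*27*(-1/208) = -162*(-1/208) = 81/104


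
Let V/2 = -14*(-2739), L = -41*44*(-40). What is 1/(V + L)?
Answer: 1/148852 ≈ 6.7181e-6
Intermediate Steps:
L = 72160 (L = -1804*(-40) = 72160)
V = 76692 (V = 2*(-14*(-2739)) = 2*38346 = 76692)
1/(V + L) = 1/(76692 + 72160) = 1/148852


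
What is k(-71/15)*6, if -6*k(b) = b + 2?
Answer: 41/15 ≈ 2.7333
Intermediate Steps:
k(b) = -1/3 - b/6 (k(b) = -(b + 2)/6 = -(2 + b)/6 = -1/3 - b/6)
k(-71/15)*6 = (-1/3 - (-71)/(6*15))*6 = (-1/3 - 1/6*(-71/15))*6 = (-1/3 + 71/90)*6 = (41/90)*6 = 41/15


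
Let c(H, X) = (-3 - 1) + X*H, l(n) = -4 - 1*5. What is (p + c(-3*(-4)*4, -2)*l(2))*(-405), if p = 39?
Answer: -380295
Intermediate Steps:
l(n) = -9 (l(n) = -4 - 5 = -9)
c(H, X) = -4 + H*X
(p + c(-3*(-4)*4, -2)*l(2))*(-405) = (39 + (-4 + (-3*(-4)*4)*(-2))*(-9))*(-405) = (39 + (-4 + (12*4)*(-2))*(-9))*(-405) = (39 + (-4 + 48*(-2))*(-9))*(-405) = (39 + (-4 - 96)*(-9))*(-405) = (39 - 100*(-9))*(-405) = (39 + 900)*(-405) = 939*(-405) = -380295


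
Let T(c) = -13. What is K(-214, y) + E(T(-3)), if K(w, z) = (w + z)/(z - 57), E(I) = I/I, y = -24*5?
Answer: 511/177 ≈ 2.8870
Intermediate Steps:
y = -120
E(I) = 1
K(w, z) = (w + z)/(-57 + z)
K(-214, y) + E(T(-3)) = (-214 - 120)/(-57 - 120) + 1 = -334/(-177) + 1 = -1/177*(-334) + 1 = 334/177 + 1 = 511/177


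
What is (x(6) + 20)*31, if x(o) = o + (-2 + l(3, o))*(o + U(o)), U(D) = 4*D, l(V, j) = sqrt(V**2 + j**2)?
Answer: -1054 + 2790*sqrt(5) ≈ 5184.6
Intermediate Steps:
x(o) = o + 5*o*(-2 + sqrt(9 + o**2)) (x(o) = o + (-2 + sqrt(3**2 + o**2))*(o + 4*o) = o + (-2 + sqrt(9 + o**2))*(5*o) = o + 5*o*(-2 + sqrt(9 + o**2)))
(x(6) + 20)*31 = (6*(-9 + 5*sqrt(9 + 6**2)) + 20)*31 = (6*(-9 + 5*sqrt(9 + 36)) + 20)*31 = (6*(-9 + 5*sqrt(45)) + 20)*31 = (6*(-9 + 5*(3*sqrt(5))) + 20)*31 = (6*(-9 + 15*sqrt(5)) + 20)*31 = ((-54 + 90*sqrt(5)) + 20)*31 = (-34 + 90*sqrt(5))*31 = -1054 + 2790*sqrt(5)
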